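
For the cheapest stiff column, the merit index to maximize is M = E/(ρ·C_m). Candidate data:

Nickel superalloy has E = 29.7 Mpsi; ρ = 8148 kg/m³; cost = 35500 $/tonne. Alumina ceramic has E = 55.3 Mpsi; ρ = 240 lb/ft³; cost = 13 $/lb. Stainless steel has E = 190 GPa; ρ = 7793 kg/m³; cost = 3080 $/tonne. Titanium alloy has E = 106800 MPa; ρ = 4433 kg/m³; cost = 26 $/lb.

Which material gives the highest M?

stainless steel

Putting every candidate on a common basis:
  nickel superalloy: E = 204.8 GPa, ρ = 8148 kg/m³, cost = 35.50 $/kg
  alumina ceramic: E = 381.3 GPa, ρ = 3844 kg/m³, cost = 28.66 $/kg
  stainless steel: E = 190.0 GPa, ρ = 7793 kg/m³, cost = 3.080 $/kg
  titanium alloy: E = 106.8 GPa, ρ = 4433 kg/m³, cost = 57.32 $/kg
  stainless steel: M = 7.92 MN·m per $
  alumina ceramic: M = 3.46 MN·m per $
  nickel superalloy: M = 0.708 MN·m per $
  titanium alloy: M = 0.420 MN·m per $
The maximum is for stainless steel.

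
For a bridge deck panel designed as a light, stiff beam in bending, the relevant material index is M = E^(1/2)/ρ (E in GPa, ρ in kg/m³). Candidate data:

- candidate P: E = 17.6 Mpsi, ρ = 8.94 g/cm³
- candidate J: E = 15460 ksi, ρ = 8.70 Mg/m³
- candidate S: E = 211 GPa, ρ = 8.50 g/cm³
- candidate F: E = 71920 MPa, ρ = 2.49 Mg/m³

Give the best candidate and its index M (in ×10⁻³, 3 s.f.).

Normalizing units and computing the index:
  candidate P: E = 121.3 GPa, ρ = 8940 kg/m³
  candidate J: E = 106.6 GPa, ρ = 8700 kg/m³
  candidate S: E = 211.0 GPa, ρ = 8500 kg/m³
  candidate F: E = 71.92 GPa, ρ = 2490 kg/m³
  candidate F: M = 3.41×10⁻³
  candidate S: M = 1.71×10⁻³
  candidate P: M = 1.23×10⁻³
  candidate J: M = 1.19×10⁻³
Candidate F has the largest M.

candidate F, M = 3.41×10⁻³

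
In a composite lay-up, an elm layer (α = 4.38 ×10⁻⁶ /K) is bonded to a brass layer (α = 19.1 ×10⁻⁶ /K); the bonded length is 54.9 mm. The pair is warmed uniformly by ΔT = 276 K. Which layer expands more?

brass

α(elm) = 4.38×10⁻⁶/K vs α(brass) = 19.1×10⁻⁶/K.
Higher α expands more for the same ΔT: brass.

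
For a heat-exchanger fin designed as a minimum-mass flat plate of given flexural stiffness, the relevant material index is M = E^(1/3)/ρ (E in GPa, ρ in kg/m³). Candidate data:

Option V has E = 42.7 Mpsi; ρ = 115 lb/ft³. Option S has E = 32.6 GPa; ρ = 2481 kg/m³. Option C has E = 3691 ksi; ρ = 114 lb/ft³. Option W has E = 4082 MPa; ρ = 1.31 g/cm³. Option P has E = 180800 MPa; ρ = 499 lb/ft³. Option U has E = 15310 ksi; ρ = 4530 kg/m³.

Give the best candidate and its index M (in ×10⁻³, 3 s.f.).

option V, M = 3.61×10⁻³

In SI units:
  option V: E = 294.4 GPa, ρ = 1842 kg/m³
  option S: E = 32.60 GPa, ρ = 2481 kg/m³
  option C: E = 25.45 GPa, ρ = 1826 kg/m³
  option W: E = 4.082 GPa, ρ = 1310 kg/m³
  option P: E = 180.8 GPa, ρ = 7993 kg/m³
  option U: E = 105.6 GPa, ρ = 4530 kg/m³
  option V: M = 3.61×10⁻³
  option C: M = 1.61×10⁻³
  option S: M = 1.29×10⁻³
  option W: M = 1.22×10⁻³
  option U: M = 1.04×10⁻³
  option P: M = 0.707×10⁻³
The maximum is for option V.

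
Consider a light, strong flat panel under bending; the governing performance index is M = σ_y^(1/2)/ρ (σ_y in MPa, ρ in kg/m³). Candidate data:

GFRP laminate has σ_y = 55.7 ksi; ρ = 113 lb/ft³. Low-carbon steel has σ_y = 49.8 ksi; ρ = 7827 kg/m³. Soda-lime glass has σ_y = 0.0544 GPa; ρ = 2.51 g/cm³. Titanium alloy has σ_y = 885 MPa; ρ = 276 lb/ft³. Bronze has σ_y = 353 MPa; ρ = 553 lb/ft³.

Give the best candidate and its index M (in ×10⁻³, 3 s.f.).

GFRP laminate, M = 10.8×10⁻³

After converting to SI:
  GFRP laminate: σ_y = 384.0 MPa, ρ = 1810 kg/m³
  low-carbon steel: σ_y = 343.4 MPa, ρ = 7827 kg/m³
  soda-lime glass: σ_y = 54.40 MPa, ρ = 2510 kg/m³
  titanium alloy: σ_y = 885.0 MPa, ρ = 4421 kg/m³
  bronze: σ_y = 353.0 MPa, ρ = 8858 kg/m³
  GFRP laminate: M = 10.8×10⁻³
  titanium alloy: M = 6.73×10⁻³
  soda-lime glass: M = 2.94×10⁻³
  low-carbon steel: M = 2.37×10⁻³
  bronze: M = 2.12×10⁻³
GFRP laminate has the largest M.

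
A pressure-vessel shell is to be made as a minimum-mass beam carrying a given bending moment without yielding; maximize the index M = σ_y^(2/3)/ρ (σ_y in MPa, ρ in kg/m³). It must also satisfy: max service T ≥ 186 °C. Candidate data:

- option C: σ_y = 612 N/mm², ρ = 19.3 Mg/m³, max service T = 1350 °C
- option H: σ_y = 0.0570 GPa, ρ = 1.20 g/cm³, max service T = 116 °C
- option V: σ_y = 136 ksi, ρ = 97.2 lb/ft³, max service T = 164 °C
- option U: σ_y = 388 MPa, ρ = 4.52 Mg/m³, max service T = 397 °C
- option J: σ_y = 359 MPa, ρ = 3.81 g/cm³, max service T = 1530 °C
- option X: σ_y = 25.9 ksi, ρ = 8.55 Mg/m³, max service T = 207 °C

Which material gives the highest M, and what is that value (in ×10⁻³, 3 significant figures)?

option J, M = 13.3×10⁻³

Screen on constraints: max service T ≥ 186 °C. Survivors: option C, option U, option J, option X.
Convert each candidate to consistent units, then evaluate M:
  option C: σ_y = 612.0 MPa, ρ = 19300 kg/m³
  option U: σ_y = 388.0 MPa, ρ = 4520 kg/m³
  option J: σ_y = 359.0 MPa, ρ = 3810 kg/m³
  option X: σ_y = 178.6 MPa, ρ = 8550 kg/m³
  option J: M = 13.3×10⁻³
  option U: M = 11.8×10⁻³
  option C: M = 3.73×10⁻³
  option X: M = 3.71×10⁻³
Option J ranks first.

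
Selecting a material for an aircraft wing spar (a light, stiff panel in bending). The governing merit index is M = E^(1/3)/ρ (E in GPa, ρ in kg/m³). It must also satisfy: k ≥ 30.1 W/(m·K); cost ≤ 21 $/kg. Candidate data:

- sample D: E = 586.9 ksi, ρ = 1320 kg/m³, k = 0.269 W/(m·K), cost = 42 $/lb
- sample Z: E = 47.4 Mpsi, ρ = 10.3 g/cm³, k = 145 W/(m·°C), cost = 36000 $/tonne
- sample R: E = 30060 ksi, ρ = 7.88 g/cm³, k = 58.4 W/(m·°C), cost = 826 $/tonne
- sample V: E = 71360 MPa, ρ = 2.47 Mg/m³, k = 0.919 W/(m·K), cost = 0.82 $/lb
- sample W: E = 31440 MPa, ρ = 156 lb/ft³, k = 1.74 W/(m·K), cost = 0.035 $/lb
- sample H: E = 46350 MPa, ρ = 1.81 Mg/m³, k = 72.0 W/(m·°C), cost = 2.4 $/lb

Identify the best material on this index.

Screen on constraints: k ≥ 30.1 W/(m·K); cost ≤ 21 $/kg. Survivors: sample R, sample H.
Convert each candidate to consistent units, then evaluate M:
  sample R: E = 207.3 GPa, ρ = 7880 kg/m³
  sample H: E = 46.35 GPa, ρ = 1810 kg/m³
  sample H: M = 1.98×10⁻³
  sample R: M = 0.751×10⁻³
The maximum is for sample H.

sample H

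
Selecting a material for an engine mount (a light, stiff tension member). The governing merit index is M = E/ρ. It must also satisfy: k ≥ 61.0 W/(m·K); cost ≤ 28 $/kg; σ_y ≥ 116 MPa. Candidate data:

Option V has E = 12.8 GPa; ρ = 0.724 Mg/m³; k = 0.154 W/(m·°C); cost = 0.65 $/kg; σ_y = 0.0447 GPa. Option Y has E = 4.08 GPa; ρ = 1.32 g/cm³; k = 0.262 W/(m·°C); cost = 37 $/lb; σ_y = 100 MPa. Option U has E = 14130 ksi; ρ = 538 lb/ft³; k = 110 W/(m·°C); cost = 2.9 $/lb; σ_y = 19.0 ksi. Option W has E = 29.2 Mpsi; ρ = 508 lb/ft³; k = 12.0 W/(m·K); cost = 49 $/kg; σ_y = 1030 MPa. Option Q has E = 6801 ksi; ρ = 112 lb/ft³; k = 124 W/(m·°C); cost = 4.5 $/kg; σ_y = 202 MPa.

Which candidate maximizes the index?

Screen on constraints: k ≥ 61.0 W/(m·K); cost ≤ 28 $/kg; σ_y ≥ 116 MPa. Survivors: option U, option Q.
In SI units:
  option U: E = 97.42 GPa, ρ = 8618 kg/m³
  option Q: E = 46.89 GPa, ρ = 1794 kg/m³
  option Q: M = 26.1 MN·m/kg
  option U: M = 11.3 MN·m/kg
Option Q ranks first.

option Q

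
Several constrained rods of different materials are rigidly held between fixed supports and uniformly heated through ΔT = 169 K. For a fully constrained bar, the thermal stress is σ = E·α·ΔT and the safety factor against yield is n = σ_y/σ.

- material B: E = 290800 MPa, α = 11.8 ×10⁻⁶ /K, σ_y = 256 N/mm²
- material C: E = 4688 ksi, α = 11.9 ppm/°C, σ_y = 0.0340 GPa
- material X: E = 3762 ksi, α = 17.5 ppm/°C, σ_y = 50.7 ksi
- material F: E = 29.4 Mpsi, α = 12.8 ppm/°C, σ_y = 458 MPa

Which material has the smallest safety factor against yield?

Per material, after unit conversion:
  material B: E = 290.8, α = 11.8, σ_y = 256.0 → σ = 580 MPa, n = 0.441
  material C: E = 32.32, α = 11.9, σ_y = 34.00 → σ = 65.0 MPa, n = 0.523
  material X: E = 25.94, α = 17.5, σ_y = 349.6 → σ = 76.7 MPa, n = 4.56
  material F: E = 202.7, α = 12.8, σ_y = 458.0 → σ = 438 MPa, n = 1.04
Smallest n: material B with n = 0.441.

material B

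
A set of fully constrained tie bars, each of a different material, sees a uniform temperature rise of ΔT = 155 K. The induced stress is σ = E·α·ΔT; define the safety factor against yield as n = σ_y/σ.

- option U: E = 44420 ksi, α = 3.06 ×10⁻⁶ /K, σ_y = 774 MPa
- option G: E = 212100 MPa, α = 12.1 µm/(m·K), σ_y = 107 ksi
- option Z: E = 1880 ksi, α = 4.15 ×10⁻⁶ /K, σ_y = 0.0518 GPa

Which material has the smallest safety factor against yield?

option G

Per material, after unit conversion:
  option U: E = 306.3, α = 3.06, σ_y = 774.0 → σ = 145 MPa, n = 5.33
  option G: E = 212.1, α = 12.1, σ_y = 737.7 → σ = 398 MPa, n = 1.85
  option Z: E = 12.96, α = 4.15, σ_y = 51.80 → σ = 8.34 MPa, n = 6.21
Smallest n: option G with n = 1.85.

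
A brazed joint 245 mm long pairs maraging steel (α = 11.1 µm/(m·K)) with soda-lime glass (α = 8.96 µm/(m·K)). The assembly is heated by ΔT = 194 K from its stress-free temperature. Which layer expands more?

maraging steel

α(maraging steel) = 11.1×10⁻⁶/K vs α(soda-lime glass) = 8.96×10⁻⁶/K.
Higher α expands more for the same ΔT: maraging steel.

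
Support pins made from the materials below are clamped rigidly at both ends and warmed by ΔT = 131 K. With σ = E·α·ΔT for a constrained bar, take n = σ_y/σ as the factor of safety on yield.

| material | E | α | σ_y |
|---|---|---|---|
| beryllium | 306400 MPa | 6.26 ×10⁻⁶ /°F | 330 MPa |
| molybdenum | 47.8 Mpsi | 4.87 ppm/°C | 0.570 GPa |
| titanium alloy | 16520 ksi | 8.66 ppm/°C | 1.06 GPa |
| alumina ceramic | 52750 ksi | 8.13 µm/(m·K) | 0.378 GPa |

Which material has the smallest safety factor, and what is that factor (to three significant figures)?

beryllium, n = 0.730

With everything in SI (GPa, ×10⁻⁶/K, MPa):
  beryllium: E = 306.4, α = 11.3, σ_y = 330.0 → σ = 452 MPa, n = 0.730
  molybdenum: E = 329.6, α = 4.87, σ_y = 570.0 → σ = 210 MPa, n = 2.71
  titanium alloy: E = 113.9, α = 8.66, σ_y = 1060 → σ = 129 MPa, n = 8.20
  alumina ceramic: E = 363.7, α = 8.13, σ_y = 378.0 → σ = 387 MPa, n = 0.976
Smallest n: beryllium with n = 0.730.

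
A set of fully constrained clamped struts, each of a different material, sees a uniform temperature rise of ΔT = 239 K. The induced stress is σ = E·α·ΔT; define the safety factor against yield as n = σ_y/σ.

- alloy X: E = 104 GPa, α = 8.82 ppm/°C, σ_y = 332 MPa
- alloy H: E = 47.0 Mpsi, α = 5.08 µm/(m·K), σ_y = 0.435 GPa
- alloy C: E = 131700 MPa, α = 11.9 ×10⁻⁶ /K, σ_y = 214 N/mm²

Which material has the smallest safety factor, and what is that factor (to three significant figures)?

alloy C, n = 0.571

Per material, after unit conversion:
  alloy X: E = 104.0, α = 8.82, σ_y = 332.0 → σ = 219 MPa, n = 1.51
  alloy H: E = 324.1, α = 5.08, σ_y = 435.0 → σ = 393 MPa, n = 1.11
  alloy C: E = 131.7, α = 11.9, σ_y = 214.0 → σ = 375 MPa, n = 0.571
Alloy C has the lowest safety factor, n = 0.571.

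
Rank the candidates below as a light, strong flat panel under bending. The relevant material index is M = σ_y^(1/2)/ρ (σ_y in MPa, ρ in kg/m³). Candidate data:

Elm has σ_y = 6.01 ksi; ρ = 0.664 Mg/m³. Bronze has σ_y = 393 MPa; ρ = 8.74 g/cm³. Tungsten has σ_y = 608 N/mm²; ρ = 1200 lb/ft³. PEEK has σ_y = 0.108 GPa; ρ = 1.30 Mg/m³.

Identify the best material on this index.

Convert each candidate to consistent units, then evaluate M:
  elm: σ_y = 41.44 MPa, ρ = 664.0 kg/m³
  bronze: σ_y = 393.0 MPa, ρ = 8740 kg/m³
  tungsten: σ_y = 608.0 MPa, ρ = 19220 kg/m³
  PEEK: σ_y = 108.0 MPa, ρ = 1300 kg/m³
  elm: M = 9.69×10⁻³
  PEEK: M = 7.99×10⁻³
  bronze: M = 2.27×10⁻³
  tungsten: M = 1.28×10⁻³
The maximum is for elm.

elm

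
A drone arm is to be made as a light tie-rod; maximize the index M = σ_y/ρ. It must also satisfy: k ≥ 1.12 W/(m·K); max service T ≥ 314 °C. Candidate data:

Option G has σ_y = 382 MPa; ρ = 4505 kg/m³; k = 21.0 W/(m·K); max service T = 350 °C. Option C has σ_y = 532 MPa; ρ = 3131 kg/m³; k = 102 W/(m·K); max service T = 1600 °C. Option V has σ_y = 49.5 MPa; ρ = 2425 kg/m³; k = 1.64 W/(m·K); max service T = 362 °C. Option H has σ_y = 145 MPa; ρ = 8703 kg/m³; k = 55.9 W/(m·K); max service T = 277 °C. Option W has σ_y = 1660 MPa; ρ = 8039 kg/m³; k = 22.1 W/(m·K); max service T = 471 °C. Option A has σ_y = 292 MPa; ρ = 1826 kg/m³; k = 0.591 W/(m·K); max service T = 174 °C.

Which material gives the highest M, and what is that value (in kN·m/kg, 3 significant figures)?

option W, M = 206 kN·m/kg

Screen on constraints: k ≥ 1.12 W/(m·K); max service T ≥ 314 °C. Survivors: option G, option C, option V, option W.
Per-candidate index values:
  option W: M = 206 kN·m/kg
  option C: M = 170 kN·m/kg
  option G: M = 84.8 kN·m/kg
  option V: M = 20.4 kN·m/kg
Highest index: option W.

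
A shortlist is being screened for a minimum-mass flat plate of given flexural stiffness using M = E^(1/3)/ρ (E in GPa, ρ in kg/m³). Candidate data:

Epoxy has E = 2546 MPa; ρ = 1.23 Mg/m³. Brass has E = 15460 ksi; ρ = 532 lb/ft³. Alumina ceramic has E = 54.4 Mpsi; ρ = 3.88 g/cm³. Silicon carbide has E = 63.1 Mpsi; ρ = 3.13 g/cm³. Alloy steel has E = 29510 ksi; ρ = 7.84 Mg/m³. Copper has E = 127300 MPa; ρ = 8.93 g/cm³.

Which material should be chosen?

After converting to SI:
  epoxy: E = 2.546 GPa, ρ = 1230 kg/m³
  brass: E = 106.6 GPa, ρ = 8522 kg/m³
  alumina ceramic: E = 375.1 GPa, ρ = 3880 kg/m³
  silicon carbide: E = 435.1 GPa, ρ = 3130 kg/m³
  alloy steel: E = 203.5 GPa, ρ = 7840 kg/m³
  copper: E = 127.3 GPa, ρ = 8930 kg/m³
  silicon carbide: M = 2.42×10⁻³
  alumina ceramic: M = 1.86×10⁻³
  epoxy: M = 1.11×10⁻³
  alloy steel: M = 0.750×10⁻³
  copper: M = 0.563×10⁻³
  brass: M = 0.556×10⁻³
Silicon carbide ranks first.

silicon carbide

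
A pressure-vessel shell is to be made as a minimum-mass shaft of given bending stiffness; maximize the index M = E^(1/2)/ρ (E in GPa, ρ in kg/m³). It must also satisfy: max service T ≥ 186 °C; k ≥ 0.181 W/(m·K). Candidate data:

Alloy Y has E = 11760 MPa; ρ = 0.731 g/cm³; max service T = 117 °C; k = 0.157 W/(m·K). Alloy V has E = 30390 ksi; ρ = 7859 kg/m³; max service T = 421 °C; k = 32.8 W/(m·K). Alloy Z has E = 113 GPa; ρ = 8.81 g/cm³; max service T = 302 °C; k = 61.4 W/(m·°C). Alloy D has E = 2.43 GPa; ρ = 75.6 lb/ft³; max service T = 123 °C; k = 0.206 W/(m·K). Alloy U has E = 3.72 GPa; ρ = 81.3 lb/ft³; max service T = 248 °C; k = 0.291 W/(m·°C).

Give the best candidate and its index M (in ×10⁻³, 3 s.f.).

Screen on constraints: max service T ≥ 186 °C; k ≥ 0.181 W/(m·K). Survivors: alloy V, alloy Z, alloy U.
Convert each candidate to consistent units, then evaluate M:
  alloy V: E = 209.5 GPa, ρ = 7859 kg/m³
  alloy Z: E = 113.0 GPa, ρ = 8810 kg/m³
  alloy U: E = 3.720 GPa, ρ = 1302 kg/m³
  alloy V: M = 1.84×10⁻³
  alloy U: M = 1.48×10⁻³
  alloy Z: M = 1.21×10⁻³
The maximum is for alloy V.

alloy V, M = 1.84×10⁻³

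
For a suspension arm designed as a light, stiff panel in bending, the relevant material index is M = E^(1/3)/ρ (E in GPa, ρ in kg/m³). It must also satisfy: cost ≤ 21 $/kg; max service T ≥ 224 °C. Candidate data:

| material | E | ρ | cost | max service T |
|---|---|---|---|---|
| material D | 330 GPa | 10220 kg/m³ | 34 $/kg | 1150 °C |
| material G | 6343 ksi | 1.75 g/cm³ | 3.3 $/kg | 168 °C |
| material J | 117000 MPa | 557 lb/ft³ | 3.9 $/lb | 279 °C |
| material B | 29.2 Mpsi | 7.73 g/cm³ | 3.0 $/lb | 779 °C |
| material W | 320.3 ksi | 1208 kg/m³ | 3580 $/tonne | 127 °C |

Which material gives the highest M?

material B

Screen on constraints: cost ≤ 21 $/kg; max service T ≥ 224 °C. Survivors: material J, material B.
Normalizing units and computing the index:
  material J: E = 117.0 GPa, ρ = 8922 kg/m³
  material B: E = 201.3 GPa, ρ = 7730 kg/m³
  material B: M = 0.758×10⁻³
  material J: M = 0.548×10⁻³
Material B ranks first.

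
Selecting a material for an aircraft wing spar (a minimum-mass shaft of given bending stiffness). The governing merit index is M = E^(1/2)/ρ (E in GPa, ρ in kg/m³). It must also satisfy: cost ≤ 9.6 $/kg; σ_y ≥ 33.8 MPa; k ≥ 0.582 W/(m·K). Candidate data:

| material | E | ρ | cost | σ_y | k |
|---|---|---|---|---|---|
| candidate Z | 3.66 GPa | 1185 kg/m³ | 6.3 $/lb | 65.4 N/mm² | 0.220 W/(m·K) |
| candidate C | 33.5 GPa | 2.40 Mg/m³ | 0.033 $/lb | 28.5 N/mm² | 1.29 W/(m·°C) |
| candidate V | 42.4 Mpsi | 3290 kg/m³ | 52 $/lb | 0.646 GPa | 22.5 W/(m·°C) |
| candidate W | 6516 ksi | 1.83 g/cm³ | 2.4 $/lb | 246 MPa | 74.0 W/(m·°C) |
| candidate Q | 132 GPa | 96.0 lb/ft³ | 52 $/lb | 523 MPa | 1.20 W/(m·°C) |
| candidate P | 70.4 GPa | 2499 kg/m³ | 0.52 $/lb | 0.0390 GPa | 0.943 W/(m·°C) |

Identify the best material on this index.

Screen on constraints: cost ≤ 9.6 $/kg; σ_y ≥ 33.8 MPa; k ≥ 0.582 W/(m·K). Survivors: candidate W, candidate P.
In SI units:
  candidate W: E = 44.93 GPa, ρ = 1830 kg/m³
  candidate P: E = 70.40 GPa, ρ = 2499 kg/m³
  candidate W: M = 3.66×10⁻³
  candidate P: M = 3.36×10⁻³
Candidate W has the largest M.

candidate W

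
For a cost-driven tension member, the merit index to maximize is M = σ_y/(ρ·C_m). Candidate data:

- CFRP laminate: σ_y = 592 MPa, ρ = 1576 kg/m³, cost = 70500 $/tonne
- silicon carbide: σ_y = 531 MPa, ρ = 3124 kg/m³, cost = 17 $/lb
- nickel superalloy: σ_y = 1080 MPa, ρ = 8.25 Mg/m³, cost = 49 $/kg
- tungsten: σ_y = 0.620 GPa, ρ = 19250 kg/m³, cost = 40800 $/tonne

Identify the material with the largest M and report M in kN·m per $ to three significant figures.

Convert each candidate to consistent units, then evaluate M:
  CFRP laminate: σ_y = 592.0 MPa, ρ = 1576 kg/m³, cost = 70.50 $/kg
  silicon carbide: σ_y = 531.0 MPa, ρ = 3124 kg/m³, cost = 37.48 $/kg
  nickel superalloy: σ_y = 1080 MPa, ρ = 8250 kg/m³, cost = 49.00 $/kg
  tungsten: σ_y = 620.0 MPa, ρ = 19250 kg/m³, cost = 40.80 $/kg
  CFRP laminate: M = 5.33 kN·m per $
  silicon carbide: M = 4.54 kN·m per $
  nickel superalloy: M = 2.67 kN·m per $
  tungsten: M = 0.789 kN·m per $
The maximum is for CFRP laminate.

CFRP laminate, M = 5.33 kN·m per $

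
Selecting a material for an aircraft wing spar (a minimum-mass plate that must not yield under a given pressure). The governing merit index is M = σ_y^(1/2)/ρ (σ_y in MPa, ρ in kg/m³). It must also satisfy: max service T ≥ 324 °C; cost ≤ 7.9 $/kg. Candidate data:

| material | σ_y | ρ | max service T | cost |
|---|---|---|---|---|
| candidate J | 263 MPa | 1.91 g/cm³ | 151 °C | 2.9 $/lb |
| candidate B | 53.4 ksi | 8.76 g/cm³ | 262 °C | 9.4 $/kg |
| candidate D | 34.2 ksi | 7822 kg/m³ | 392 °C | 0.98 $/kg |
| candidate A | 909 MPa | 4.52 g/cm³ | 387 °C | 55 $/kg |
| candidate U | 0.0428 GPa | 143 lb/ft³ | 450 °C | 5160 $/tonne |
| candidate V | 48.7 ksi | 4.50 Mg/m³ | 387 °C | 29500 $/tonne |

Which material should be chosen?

candidate U

Screen on constraints: max service T ≥ 324 °C; cost ≤ 7.9 $/kg. Survivors: candidate D, candidate U.
Putting every candidate on a common basis:
  candidate D: σ_y = 235.8 MPa, ρ = 7822 kg/m³
  candidate U: σ_y = 42.80 MPa, ρ = 2291 kg/m³
  candidate U: M = 2.86×10⁻³
  candidate D: M = 1.96×10⁻³
Candidate U has the largest M.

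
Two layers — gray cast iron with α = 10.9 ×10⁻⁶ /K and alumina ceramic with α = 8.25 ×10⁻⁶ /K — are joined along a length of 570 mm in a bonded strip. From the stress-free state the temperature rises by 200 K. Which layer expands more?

α(gray cast iron) = 10.9×10⁻⁶/K vs α(alumina ceramic) = 8.25×10⁻⁶/K.
Higher α expands more for the same ΔT: gray cast iron.

gray cast iron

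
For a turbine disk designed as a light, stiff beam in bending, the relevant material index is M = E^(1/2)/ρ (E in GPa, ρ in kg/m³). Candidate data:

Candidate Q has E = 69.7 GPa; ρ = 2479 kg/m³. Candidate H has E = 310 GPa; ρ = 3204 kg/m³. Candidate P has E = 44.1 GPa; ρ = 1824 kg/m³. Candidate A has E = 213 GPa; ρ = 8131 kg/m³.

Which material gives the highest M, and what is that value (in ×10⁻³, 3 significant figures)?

Per-candidate index values:
  candidate H: M = 5.50×10⁻³
  candidate P: M = 3.64×10⁻³
  candidate Q: M = 3.37×10⁻³
  candidate A: M = 1.79×10⁻³
Candidate H ranks first.

candidate H, M = 5.50×10⁻³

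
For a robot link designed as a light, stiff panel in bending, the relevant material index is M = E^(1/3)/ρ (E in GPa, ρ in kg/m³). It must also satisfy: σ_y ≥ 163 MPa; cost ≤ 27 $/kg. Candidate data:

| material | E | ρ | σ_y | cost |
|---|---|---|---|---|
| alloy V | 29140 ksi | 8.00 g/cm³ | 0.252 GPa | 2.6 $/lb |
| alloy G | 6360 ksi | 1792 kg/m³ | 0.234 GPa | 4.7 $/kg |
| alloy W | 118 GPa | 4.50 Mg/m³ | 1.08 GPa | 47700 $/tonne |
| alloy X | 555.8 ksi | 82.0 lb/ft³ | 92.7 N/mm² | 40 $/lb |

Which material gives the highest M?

Screen on constraints: σ_y ≥ 163 MPa; cost ≤ 27 $/kg. Survivors: alloy V, alloy G.
Putting every candidate on a common basis:
  alloy V: E = 200.9 GPa, ρ = 8000 kg/m³
  alloy G: E = 43.85 GPa, ρ = 1792 kg/m³
  alloy G: M = 1.97×10⁻³
  alloy V: M = 0.732×10⁻³
Alloy G ranks first.

alloy G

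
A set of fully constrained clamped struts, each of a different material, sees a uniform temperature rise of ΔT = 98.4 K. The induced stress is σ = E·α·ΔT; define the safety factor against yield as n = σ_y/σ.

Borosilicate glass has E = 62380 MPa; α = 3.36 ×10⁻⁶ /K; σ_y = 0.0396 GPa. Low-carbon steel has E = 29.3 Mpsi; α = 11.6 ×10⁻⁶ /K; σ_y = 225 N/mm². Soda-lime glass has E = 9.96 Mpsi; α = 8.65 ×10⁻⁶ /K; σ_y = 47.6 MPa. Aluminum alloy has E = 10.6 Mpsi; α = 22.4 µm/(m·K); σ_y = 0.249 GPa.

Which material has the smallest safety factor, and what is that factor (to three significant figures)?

In consistent units (E in GPa, α in ×10⁻⁶/K, σ_y in MPa):
  borosilicate glass: E = 62.38, α = 3.36, σ_y = 39.60 → σ = 20.6 MPa, n = 1.92
  low-carbon steel: E = 202.0, α = 11.6, σ_y = 225.0 → σ = 231 MPa, n = 0.976
  soda-lime glass: E = 68.67, α = 8.65, σ_y = 47.60 → σ = 58.5 MPa, n = 0.814
  aluminum alloy: E = 73.08, α = 22.4, σ_y = 249.0 → σ = 161 MPa, n = 1.55
Soda-lime glass has the lowest safety factor, n = 0.814.

soda-lime glass, n = 0.814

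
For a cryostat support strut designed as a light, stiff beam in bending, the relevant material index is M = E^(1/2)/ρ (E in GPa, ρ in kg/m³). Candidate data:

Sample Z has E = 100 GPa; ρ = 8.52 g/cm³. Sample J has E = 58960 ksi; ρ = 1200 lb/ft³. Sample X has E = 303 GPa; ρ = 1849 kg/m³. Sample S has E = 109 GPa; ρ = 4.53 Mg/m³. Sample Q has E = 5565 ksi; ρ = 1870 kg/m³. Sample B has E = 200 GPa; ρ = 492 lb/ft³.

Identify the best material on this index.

sample X

Putting every candidate on a common basis:
  sample Z: E = 100.0 GPa, ρ = 8520 kg/m³
  sample J: E = 406.5 GPa, ρ = 19220 kg/m³
  sample X: E = 303.0 GPa, ρ = 1849 kg/m³
  sample S: E = 109.0 GPa, ρ = 4530 kg/m³
  sample Q: E = 38.37 GPa, ρ = 1870 kg/m³
  sample B: E = 200.0 GPa, ρ = 7881 kg/m³
  sample X: M = 9.41×10⁻³
  sample Q: M = 3.31×10⁻³
  sample S: M = 2.30×10⁻³
  sample B: M = 1.79×10⁻³
  sample Z: M = 1.17×10⁻³
  sample J: M = 1.05×10⁻³
Sample X ranks first.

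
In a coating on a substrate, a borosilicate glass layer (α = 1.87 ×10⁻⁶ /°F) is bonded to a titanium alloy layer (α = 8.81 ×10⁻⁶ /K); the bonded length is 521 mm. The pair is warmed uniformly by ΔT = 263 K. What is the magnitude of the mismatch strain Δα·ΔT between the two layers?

1.43×10⁻³

borosilicate glass: α = 1.87×10⁻⁶/°F × 9/5 = 3.37×10⁻⁶/K.
Δα = |3.37 − 8.81|×10⁻⁶/K = 5.44×10⁻⁶/K.
Mismatch strain = Δα·ΔT = 5.44×10⁻⁶ × 263.0 = 1.43×10⁻³.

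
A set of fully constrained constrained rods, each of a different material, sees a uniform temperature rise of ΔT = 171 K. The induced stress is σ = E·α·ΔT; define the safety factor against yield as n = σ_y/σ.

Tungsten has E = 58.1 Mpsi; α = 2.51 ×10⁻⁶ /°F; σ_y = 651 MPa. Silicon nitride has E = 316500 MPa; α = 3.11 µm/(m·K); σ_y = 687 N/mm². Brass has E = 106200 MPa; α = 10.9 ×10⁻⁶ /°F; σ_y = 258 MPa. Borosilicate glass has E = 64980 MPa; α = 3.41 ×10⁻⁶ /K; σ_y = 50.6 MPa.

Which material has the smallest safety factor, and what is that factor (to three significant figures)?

brass, n = 0.724

With everything in SI (GPa, ×10⁻⁶/K, MPa):
  tungsten: E = 400.6, α = 4.52, σ_y = 651.0 → σ = 309 MPa, n = 2.10
  silicon nitride: E = 316.5, α = 3.11, σ_y = 687.0 → σ = 168 MPa, n = 4.08
  brass: E = 106.2, α = 19.6, σ_y = 258.0 → σ = 356 MPa, n = 0.724
  borosilicate glass: E = 64.98, α = 3.41, σ_y = 50.60 → σ = 37.9 MPa, n = 1.34
Smallest n: brass with n = 0.724.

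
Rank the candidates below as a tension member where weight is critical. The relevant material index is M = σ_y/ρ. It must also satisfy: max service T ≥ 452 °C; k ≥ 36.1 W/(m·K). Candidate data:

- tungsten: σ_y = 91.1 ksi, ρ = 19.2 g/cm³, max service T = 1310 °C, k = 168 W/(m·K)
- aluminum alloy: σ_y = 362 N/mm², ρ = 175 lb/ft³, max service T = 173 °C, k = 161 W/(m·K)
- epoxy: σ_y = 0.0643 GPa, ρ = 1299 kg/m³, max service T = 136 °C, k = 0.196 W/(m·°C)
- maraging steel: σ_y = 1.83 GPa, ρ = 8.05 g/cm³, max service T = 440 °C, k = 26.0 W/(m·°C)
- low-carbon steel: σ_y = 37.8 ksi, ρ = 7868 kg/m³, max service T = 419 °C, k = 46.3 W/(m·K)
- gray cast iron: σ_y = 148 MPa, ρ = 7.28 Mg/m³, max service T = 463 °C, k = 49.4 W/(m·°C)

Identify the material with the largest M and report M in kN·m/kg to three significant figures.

Screen on constraints: max service T ≥ 452 °C; k ≥ 36.1 W/(m·K). Survivors: tungsten, gray cast iron.
Convert each candidate to consistent units, then evaluate M:
  tungsten: σ_y = 628.1 MPa, ρ = 19200 kg/m³
  gray cast iron: σ_y = 148.0 MPa, ρ = 7280 kg/m³
  tungsten: M = 32.7 kN·m/kg
  gray cast iron: M = 20.3 kN·m/kg
Tungsten ranks first.

tungsten, M = 32.7 kN·m/kg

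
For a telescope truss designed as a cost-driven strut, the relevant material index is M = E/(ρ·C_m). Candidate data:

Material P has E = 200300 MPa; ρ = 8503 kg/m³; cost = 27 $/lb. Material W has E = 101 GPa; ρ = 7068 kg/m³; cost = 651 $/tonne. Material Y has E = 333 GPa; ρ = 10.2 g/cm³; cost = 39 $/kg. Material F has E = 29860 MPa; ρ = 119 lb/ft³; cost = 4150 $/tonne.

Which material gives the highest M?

material W

Normalizing units and computing the index:
  material P: E = 200.3 GPa, ρ = 8503 kg/m³, cost = 59.52 $/kg
  material W: E = 101.0 GPa, ρ = 7068 kg/m³, cost = 0.6510 $/kg
  material Y: E = 333.0 GPa, ρ = 10200 kg/m³, cost = 39.00 $/kg
  material F: E = 29.86 GPa, ρ = 1906 kg/m³, cost = 4.150 $/kg
  material W: M = 22.0 MN·m per $
  material F: M = 3.77 MN·m per $
  material Y: M = 0.837 MN·m per $
  material P: M = 0.396 MN·m per $
The maximum is for material W.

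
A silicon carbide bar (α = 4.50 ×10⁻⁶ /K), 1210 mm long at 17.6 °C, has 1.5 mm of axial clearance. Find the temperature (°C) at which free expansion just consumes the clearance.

α·L₀·ΔT = 1.5 mm ⇒ ΔT = 1.5 / (4.50×10⁻⁶ × 1210.0) = 275.5 K.
T = 17.6 + 275.5 = 293.1 °C.

293 °C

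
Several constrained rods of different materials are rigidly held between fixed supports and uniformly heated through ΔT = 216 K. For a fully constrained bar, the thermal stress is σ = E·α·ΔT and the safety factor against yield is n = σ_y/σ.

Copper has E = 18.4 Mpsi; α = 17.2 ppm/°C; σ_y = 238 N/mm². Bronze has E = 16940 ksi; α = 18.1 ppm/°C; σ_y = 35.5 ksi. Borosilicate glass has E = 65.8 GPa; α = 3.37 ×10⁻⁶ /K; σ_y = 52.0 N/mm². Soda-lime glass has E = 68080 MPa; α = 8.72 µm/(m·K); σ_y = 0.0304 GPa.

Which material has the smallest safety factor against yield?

soda-lime glass

In consistent units (E in GPa, α in ×10⁻⁶/K, σ_y in MPa):
  copper: E = 126.9, α = 17.2, σ_y = 238.0 → σ = 471 MPa, n = 0.505
  bronze: E = 116.8, α = 18.1, σ_y = 244.8 → σ = 457 MPa, n = 0.536
  borosilicate glass: E = 65.80, α = 3.37, σ_y = 52.00 → σ = 47.9 MPa, n = 1.09
  soda-lime glass: E = 68.08, α = 8.72, σ_y = 30.40 → σ = 128 MPa, n = 0.237
Soda-lime glass has the lowest safety factor, n = 0.237.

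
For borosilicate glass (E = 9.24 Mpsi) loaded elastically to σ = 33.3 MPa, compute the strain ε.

5.23×10⁻⁴

E = 9.24 Mpsi = 63.71 GPa = 63710 MPa.
ε = σ/E = 33.3 / 63710 = 5.23×10⁻⁴.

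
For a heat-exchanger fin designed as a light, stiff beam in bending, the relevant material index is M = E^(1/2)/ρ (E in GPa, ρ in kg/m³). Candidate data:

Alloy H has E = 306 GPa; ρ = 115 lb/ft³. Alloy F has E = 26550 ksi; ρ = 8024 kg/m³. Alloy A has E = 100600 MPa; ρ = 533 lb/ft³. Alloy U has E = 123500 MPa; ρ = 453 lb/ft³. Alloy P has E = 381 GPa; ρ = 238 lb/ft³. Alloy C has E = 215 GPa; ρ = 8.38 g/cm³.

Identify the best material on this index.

Putting every candidate on a common basis:
  alloy H: E = 306.0 GPa, ρ = 1842 kg/m³
  alloy F: E = 183.1 GPa, ρ = 8024 kg/m³
  alloy A: E = 100.6 GPa, ρ = 8538 kg/m³
  alloy U: E = 123.5 GPa, ρ = 7256 kg/m³
  alloy P: E = 381.0 GPa, ρ = 3812 kg/m³
  alloy C: E = 215.0 GPa, ρ = 8380 kg/m³
  alloy H: M = 9.50×10⁻³
  alloy P: M = 5.12×10⁻³
  alloy C: M = 1.75×10⁻³
  alloy F: M = 1.69×10⁻³
  alloy U: M = 1.53×10⁻³
  alloy A: M = 1.17×10⁻³
The maximum is for alloy H.

alloy H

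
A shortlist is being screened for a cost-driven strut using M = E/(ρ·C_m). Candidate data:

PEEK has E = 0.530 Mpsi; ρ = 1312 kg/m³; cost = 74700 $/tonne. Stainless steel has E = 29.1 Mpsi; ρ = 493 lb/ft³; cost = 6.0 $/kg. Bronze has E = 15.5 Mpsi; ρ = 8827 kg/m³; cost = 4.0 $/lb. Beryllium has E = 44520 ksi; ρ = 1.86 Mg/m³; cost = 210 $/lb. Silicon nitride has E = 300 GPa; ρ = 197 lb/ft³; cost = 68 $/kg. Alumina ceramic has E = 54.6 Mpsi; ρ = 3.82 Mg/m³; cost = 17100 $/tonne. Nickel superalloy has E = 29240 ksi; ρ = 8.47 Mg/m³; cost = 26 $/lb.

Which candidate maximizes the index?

After converting to SI:
  PEEK: E = 3.654 GPa, ρ = 1312 kg/m³, cost = 74.70 $/kg
  stainless steel: E = 200.6 GPa, ρ = 7897 kg/m³, cost = 6.000 $/kg
  bronze: E = 106.9 GPa, ρ = 8827 kg/m³, cost = 8.818 $/kg
  beryllium: E = 307.0 GPa, ρ = 1860 kg/m³, cost = 463.0 $/kg
  silicon nitride: E = 300.0 GPa, ρ = 3156 kg/m³, cost = 68.00 $/kg
  alumina ceramic: E = 376.5 GPa, ρ = 3820 kg/m³, cost = 17.10 $/kg
  nickel superalloy: E = 201.6 GPa, ρ = 8470 kg/m³, cost = 57.32 $/kg
  alumina ceramic: M = 5.76 MN·m per $
  stainless steel: M = 4.23 MN·m per $
  silicon nitride: M = 1.40 MN·m per $
  bronze: M = 1.37 MN·m per $
  nickel superalloy: M = 0.415 MN·m per $
  beryllium: M = 0.356 MN·m per $
  PEEK: M = 0.0373 MN·m per $
The maximum is for alumina ceramic.

alumina ceramic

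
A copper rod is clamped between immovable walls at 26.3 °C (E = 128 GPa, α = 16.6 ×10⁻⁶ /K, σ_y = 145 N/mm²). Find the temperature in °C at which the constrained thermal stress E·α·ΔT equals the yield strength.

94.5 °C

σ_y = 145 N/mm² = 145.0 MPa.
E·α·ΔT = 145.0 MPa ⇒ ΔT = 145.0 / (128.0×10³ × 16.6×10⁻⁶) = 68.24 K.
T = 26.3 + 68.24 = 94.54 °C.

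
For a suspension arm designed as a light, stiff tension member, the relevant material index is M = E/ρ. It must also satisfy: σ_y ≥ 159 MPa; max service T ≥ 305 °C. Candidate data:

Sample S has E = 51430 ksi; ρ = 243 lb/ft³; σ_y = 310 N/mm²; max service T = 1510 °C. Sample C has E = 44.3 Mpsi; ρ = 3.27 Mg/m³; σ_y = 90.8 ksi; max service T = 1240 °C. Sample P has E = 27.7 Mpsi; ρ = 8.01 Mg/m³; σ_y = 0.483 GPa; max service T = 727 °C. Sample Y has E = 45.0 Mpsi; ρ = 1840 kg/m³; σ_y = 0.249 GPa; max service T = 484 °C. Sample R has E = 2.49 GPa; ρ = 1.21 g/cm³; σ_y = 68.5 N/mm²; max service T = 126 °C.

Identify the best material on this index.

Screen on constraints: σ_y ≥ 159 MPa; max service T ≥ 305 °C. Survivors: sample S, sample C, sample P, sample Y.
In SI units:
  sample S: E = 354.6 GPa, ρ = 3892 kg/m³
  sample C: E = 305.4 GPa, ρ = 3270 kg/m³
  sample P: E = 191.0 GPa, ρ = 8010 kg/m³
  sample Y: E = 310.3 GPa, ρ = 1840 kg/m³
  sample Y: M = 169 MN·m/kg
  sample C: M = 93.4 MN·m/kg
  sample S: M = 91.1 MN·m/kg
  sample P: M = 23.8 MN·m/kg
The maximum is for sample Y.

sample Y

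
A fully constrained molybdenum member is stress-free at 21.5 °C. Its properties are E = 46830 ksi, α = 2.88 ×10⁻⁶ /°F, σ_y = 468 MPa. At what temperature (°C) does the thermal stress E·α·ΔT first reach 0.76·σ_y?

234 °C

E = 46830 ksi = 322.9 GPa.
α = 2.88×10⁻⁶/°F × 9/5 = 5.18×10⁻⁶/K.
E·α·ΔT = 355.7 MPa ⇒ ΔT = 355.7 / (322.9×10³ × 5.18×10⁻⁶) = 212.5 K.
T = 21.5 + 212.5 = 234.0 °C.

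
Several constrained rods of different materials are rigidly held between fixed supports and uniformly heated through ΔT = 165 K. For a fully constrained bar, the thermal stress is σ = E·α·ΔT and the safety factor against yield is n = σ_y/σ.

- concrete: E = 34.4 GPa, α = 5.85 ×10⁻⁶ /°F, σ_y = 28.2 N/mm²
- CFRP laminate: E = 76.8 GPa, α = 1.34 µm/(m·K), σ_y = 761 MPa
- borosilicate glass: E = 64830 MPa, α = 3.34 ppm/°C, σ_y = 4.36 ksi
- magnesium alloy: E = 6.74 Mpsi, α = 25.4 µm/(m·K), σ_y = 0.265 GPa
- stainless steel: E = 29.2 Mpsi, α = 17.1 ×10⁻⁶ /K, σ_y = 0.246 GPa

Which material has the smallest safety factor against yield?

In consistent units (E in GPa, α in ×10⁻⁶/K, σ_y in MPa):
  concrete: E = 34.40, α = 10.5, σ_y = 28.20 → σ = 59.8 MPa, n = 0.472
  CFRP laminate: E = 76.80, α = 1.34, σ_y = 761.0 → σ = 17.0 MPa, n = 44.8
  borosilicate glass: E = 64.83, α = 3.34, σ_y = 30.06 → σ = 35.7 MPa, n = 0.841
  magnesium alloy: E = 46.47, α = 25.4, σ_y = 265.0 → σ = 195 MPa, n = 1.36
  stainless steel: E = 201.3, α = 17.1, σ_y = 246.0 → σ = 568 MPa, n = 0.433
Smallest n: stainless steel with n = 0.433.

stainless steel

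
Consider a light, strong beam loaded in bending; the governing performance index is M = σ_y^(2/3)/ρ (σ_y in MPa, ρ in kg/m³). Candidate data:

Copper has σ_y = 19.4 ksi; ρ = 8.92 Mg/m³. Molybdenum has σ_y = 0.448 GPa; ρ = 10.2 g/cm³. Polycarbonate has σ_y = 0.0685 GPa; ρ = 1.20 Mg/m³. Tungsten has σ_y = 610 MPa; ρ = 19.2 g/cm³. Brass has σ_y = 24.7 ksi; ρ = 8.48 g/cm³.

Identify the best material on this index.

polycarbonate

After converting to SI:
  copper: σ_y = 133.8 MPa, ρ = 8920 kg/m³
  molybdenum: σ_y = 448.0 MPa, ρ = 10200 kg/m³
  polycarbonate: σ_y = 68.50 MPa, ρ = 1200 kg/m³
  tungsten: σ_y = 610.0 MPa, ρ = 19200 kg/m³
  brass: σ_y = 170.3 MPa, ρ = 8480 kg/m³
  polycarbonate: M = 14.0×10⁻³
  molybdenum: M = 5.74×10⁻³
  tungsten: M = 3.75×10⁻³
  brass: M = 3.62×10⁻³
  copper: M = 2.93×10⁻³
Polycarbonate ranks first.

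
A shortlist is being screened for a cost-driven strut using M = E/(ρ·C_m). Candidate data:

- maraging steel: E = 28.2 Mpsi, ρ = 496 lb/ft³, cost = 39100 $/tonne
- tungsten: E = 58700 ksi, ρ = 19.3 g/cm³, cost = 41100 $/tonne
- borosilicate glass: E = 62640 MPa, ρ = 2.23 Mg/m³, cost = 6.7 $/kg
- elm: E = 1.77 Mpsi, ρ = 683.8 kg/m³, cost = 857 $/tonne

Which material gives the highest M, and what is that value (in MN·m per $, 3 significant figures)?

elm, M = 20.8 MN·m per $

Putting every candidate on a common basis:
  maraging steel: E = 194.4 GPa, ρ = 7945 kg/m³, cost = 39.10 $/kg
  tungsten: E = 404.7 GPa, ρ = 19300 kg/m³, cost = 41.10 $/kg
  borosilicate glass: E = 62.64 GPa, ρ = 2230 kg/m³, cost = 6.700 $/kg
  elm: E = 12.20 GPa, ρ = 683.8 kg/m³, cost = 0.8570 $/kg
  elm: M = 20.8 MN·m per $
  borosilicate glass: M = 4.19 MN·m per $
  maraging steel: M = 0.626 MN·m per $
  tungsten: M = 0.510 MN·m per $
The maximum is for elm.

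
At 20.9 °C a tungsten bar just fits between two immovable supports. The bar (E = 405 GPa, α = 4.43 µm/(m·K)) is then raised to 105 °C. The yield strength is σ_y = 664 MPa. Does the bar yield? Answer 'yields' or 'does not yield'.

ΔT = 84.10 K. Constrained thermal stress σ = E·α·ΔT = 405.0×10³ MPa × 4.43×10⁻⁶ × 84.10 = 151 MPa (compressive).
Compare to σ_y = 664 MPa: σ < σ_y, so it does not yield.

does not yield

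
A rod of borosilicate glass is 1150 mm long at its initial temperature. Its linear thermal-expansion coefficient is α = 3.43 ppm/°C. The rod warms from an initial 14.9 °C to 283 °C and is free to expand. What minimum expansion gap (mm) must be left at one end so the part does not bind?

ΔT = 283 − 14.9 = 268.1 K.
ΔL = α·L₀·ΔT = 3.43×10⁻⁶ × 1150 mm × 268.1 K = 1.06 mm.

1.06 mm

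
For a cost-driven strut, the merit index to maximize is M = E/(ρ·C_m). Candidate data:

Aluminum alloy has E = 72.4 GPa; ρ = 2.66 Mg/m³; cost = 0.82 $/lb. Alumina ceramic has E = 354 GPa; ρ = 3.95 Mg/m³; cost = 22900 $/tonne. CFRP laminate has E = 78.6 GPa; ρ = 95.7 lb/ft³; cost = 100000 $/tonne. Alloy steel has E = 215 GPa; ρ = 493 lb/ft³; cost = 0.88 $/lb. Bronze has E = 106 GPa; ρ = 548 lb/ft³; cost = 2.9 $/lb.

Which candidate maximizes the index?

After converting to SI:
  aluminum alloy: E = 72.40 GPa, ρ = 2660 kg/m³, cost = 1.808 $/kg
  alumina ceramic: E = 354.0 GPa, ρ = 3950 kg/m³, cost = 22.90 $/kg
  CFRP laminate: E = 78.60 GPa, ρ = 1533 kg/m³, cost = 100.0 $/kg
  alloy steel: E = 215.0 GPa, ρ = 7897 kg/m³, cost = 1.940 $/kg
  bronze: E = 106.0 GPa, ρ = 8778 kg/m³, cost = 6.393 $/kg
  aluminum alloy: M = 15.1 MN·m per $
  alloy steel: M = 14.0 MN·m per $
  alumina ceramic: M = 3.91 MN·m per $
  bronze: M = 1.89 MN·m per $
  CFRP laminate: M = 0.513 MN·m per $
Aluminum alloy ranks first.

aluminum alloy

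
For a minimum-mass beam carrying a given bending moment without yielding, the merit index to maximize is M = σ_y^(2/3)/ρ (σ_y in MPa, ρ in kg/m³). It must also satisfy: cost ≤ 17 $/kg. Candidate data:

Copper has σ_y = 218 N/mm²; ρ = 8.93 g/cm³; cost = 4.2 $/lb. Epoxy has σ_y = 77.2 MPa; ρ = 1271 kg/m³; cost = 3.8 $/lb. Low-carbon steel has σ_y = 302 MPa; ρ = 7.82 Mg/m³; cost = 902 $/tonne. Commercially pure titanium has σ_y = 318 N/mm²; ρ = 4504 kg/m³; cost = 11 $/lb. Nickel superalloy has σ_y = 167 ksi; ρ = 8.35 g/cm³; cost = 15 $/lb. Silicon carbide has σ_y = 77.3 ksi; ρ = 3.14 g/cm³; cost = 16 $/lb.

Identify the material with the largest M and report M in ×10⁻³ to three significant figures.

epoxy, M = 14.3×10⁻³

Screen on constraints: cost ≤ 17 $/kg. Survivors: copper, epoxy, low-carbon steel.
After converting to SI:
  copper: σ_y = 218.0 MPa, ρ = 8930 kg/m³
  epoxy: σ_y = 77.20 MPa, ρ = 1271 kg/m³
  low-carbon steel: σ_y = 302.0 MPa, ρ = 7820 kg/m³
  epoxy: M = 14.3×10⁻³
  low-carbon steel: M = 5.76×10⁻³
  copper: M = 4.06×10⁻³
Epoxy has the largest M.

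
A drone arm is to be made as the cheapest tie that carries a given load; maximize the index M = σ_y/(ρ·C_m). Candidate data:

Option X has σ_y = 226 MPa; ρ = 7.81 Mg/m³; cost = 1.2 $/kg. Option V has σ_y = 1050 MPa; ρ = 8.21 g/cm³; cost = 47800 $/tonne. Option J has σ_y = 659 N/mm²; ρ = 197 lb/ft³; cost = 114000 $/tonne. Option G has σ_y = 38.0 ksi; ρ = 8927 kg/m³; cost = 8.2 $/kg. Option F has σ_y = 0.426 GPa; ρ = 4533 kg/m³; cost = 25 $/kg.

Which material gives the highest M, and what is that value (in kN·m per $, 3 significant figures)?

option X, M = 24.1 kN·m per $

After converting to SI:
  option X: σ_y = 226.0 MPa, ρ = 7810 kg/m³, cost = 1.200 $/kg
  option V: σ_y = 1050 MPa, ρ = 8210 kg/m³, cost = 47.80 $/kg
  option J: σ_y = 659.0 MPa, ρ = 3156 kg/m³, cost = 114.0 $/kg
  option G: σ_y = 262.0 MPa, ρ = 8927 kg/m³, cost = 8.200 $/kg
  option F: σ_y = 426.0 MPa, ρ = 4533 kg/m³, cost = 25.00 $/kg
  option X: M = 24.1 kN·m per $
  option F: M = 3.76 kN·m per $
  option G: M = 3.58 kN·m per $
  option V: M = 2.68 kN·m per $
  option J: M = 1.83 kN·m per $
The maximum is for option X.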